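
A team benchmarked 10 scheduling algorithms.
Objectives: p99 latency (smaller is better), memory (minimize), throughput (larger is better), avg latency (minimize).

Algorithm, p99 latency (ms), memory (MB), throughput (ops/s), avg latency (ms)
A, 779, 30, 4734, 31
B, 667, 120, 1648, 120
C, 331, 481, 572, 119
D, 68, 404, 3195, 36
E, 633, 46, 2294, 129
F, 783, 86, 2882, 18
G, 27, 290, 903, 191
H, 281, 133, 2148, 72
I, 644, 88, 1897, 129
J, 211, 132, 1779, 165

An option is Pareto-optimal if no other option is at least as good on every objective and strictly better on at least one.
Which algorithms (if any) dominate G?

none

A: worse on p99 latency (779 vs 27).
B: worse on p99 latency (667 vs 27).
C: worse on p99 latency (331 vs 27).
D: worse on p99 latency (68 vs 27).
E: worse on p99 latency (633 vs 27).
F: worse on p99 latency (783 vs 27).
H: worse on p99 latency (281 vs 27).
I: worse on p99 latency (644 vs 27).
J: worse on p99 latency (211 vs 27).
No option dominates G.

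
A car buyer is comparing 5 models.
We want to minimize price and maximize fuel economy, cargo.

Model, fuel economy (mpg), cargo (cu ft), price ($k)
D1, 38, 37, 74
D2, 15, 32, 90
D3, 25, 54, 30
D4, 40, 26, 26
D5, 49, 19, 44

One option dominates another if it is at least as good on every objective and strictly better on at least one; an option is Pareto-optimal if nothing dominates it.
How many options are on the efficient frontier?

4

D1: not dominated.
D2: dominated by D1 (fuel economy 38≥15, cargo 37≥32, price 74≤90).
D3: not dominated (best cargo).
D4: not dominated (best price).
D5: not dominated (best fuel economy).
Pareto-optimal: D1, D3, D4, D5 → 4.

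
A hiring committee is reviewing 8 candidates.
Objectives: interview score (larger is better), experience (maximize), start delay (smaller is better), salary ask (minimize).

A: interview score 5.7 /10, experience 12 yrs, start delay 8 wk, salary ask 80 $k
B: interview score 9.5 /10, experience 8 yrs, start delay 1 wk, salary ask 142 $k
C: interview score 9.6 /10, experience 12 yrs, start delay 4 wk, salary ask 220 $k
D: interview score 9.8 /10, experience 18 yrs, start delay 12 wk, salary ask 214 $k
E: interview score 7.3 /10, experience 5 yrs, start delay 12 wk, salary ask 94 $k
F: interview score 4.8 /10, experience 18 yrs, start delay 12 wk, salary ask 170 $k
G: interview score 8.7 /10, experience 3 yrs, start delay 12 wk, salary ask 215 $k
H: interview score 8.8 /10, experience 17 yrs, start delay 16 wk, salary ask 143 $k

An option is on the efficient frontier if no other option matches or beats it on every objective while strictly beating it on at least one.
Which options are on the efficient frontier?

A: not dominated (best salary ask).
B: not dominated (best start delay).
C: not dominated.
D: not dominated (best interview score).
E: not dominated.
F: not dominated.
G: dominated by B (interview score 9.5≥8.7, experience 8≥3, start delay 1≤12, salary ask 142≤215).
H: not dominated.

A, B, C, D, E, F, H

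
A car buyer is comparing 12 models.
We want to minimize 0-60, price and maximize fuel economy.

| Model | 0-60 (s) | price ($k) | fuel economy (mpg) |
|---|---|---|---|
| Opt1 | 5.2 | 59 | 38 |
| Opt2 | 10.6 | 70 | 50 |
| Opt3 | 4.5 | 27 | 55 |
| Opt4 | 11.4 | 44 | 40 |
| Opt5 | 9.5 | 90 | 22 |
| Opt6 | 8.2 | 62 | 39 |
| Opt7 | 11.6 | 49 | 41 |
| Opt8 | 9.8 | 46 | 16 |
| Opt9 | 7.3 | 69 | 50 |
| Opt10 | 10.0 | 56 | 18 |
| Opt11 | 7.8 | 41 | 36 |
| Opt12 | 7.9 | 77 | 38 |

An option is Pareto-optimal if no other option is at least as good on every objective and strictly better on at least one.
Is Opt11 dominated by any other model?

Opt3 vs Opt11: 0-60 4.5≤7.8, price 27≤41, fuel economy 55≥36 — Opt3 is at least as good on every objective and strictly better on at least one, so Opt3 dominates Opt11.

Yes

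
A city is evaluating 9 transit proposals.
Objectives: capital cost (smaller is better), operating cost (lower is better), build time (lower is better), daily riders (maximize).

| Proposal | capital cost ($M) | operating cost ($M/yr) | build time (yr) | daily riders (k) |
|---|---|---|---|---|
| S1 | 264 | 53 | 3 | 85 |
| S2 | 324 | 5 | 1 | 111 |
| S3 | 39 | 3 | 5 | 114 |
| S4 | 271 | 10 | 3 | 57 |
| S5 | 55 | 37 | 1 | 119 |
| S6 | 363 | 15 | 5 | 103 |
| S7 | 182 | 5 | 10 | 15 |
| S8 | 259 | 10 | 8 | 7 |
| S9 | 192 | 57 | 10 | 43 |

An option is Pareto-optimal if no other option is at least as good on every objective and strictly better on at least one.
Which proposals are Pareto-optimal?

S1: dominated by S5 (capital cost 55≤264, operating cost 37≤53, build time 1≤3, daily riders 119≥85).
S2: not dominated.
S3: not dominated (best capital cost).
S4: not dominated.
S5: not dominated (best daily riders).
S6: dominated by S2 (capital cost 324≤363, operating cost 5≤15, build time 1≤5, daily riders 111≥103).
S7: dominated by S3 (capital cost 39≤182, operating cost 3≤5, build time 5≤10, daily riders 114≥15).
S8: dominated by S3 (capital cost 39≤259, operating cost 3≤10, build time 5≤8, daily riders 114≥7).
S9: dominated by S3 (capital cost 39≤192, operating cost 3≤57, build time 5≤10, daily riders 114≥43).

S2, S3, S4, S5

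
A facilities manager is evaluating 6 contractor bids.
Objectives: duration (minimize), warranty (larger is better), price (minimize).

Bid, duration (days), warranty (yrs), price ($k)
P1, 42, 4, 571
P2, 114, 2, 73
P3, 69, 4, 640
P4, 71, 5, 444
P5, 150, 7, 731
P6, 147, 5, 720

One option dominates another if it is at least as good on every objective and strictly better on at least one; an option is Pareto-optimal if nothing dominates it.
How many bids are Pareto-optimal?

P1: not dominated (best duration).
P2: not dominated (best price).
P3: dominated by P1 (duration 42≤69, warranty 4≥4, price 571≤640).
P4: not dominated.
P5: not dominated (best warranty).
P6: dominated by P4 (duration 71≤147, warranty 5≥5, price 444≤720).
Pareto-optimal: P1, P2, P4, P5 → 4.

4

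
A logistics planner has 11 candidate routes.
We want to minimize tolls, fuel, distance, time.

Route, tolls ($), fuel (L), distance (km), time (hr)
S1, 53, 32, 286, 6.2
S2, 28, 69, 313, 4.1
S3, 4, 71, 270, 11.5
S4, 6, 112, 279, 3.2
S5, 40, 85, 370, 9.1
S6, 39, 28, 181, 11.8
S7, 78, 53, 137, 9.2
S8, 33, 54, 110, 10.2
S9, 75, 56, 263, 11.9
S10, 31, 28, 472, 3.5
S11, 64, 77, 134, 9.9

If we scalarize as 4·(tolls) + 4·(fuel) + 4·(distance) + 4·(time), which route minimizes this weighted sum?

S1: 4·53 + 4·32 + 4·286 + 4·6.2 = 1508.8
S2: 4·28 + 4·69 + 4·313 + 4·4.1 = 1656.4
S3: 4·4 + 4·71 + 4·270 + 4·11.5 = 1426.0
S4: 4·6 + 4·112 + 4·279 + 4·3.2 = 1600.8
S5: 4·40 + 4·85 + 4·370 + 4·9.1 = 2016.4
S6: 4·39 + 4·28 + 4·181 + 4·11.8 = 1039.2
S7: 4·78 + 4·53 + 4·137 + 4·9.2 = 1108.8
S8: 4·33 + 4·54 + 4·110 + 4·10.2 = 828.8
S9: 4·75 + 4·56 + 4·263 + 4·11.9 = 1623.6
S10: 4·31 + 4·28 + 4·472 + 4·3.5 = 2138.0
S11: 4·64 + 4·77 + 4·134 + 4·9.9 = 1139.6
Lowest: S8 at 828.8.

S8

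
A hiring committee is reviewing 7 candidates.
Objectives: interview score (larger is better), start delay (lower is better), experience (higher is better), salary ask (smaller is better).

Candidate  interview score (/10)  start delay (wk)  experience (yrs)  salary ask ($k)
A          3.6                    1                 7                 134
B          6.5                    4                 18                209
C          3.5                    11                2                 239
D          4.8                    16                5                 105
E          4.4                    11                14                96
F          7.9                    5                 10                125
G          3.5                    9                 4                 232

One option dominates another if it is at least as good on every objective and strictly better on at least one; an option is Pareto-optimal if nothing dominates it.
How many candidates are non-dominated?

5

A: not dominated (best start delay).
B: not dominated (best experience).
C: dominated by A (interview score 3.6≥3.5, start delay 1≤11, experience 7≥2, salary ask 134≤239).
D: not dominated.
E: not dominated (best salary ask).
F: not dominated (best interview score).
G: dominated by A (interview score 3.6≥3.5, start delay 1≤9, experience 7≥4, salary ask 134≤232).
Pareto-optimal: A, B, D, E, F → 5.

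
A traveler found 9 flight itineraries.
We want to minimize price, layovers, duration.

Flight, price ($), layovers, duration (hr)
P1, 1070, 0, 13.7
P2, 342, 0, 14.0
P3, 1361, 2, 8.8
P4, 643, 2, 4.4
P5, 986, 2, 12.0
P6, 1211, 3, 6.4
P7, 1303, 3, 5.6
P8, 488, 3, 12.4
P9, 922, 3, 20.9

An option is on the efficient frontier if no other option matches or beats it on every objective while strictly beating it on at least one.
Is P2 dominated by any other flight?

No

P1: worse on price (1070 vs 342).
P3: worse on price (1361 vs 342).
P4: worse on price (643 vs 342).
P5: worse on price (986 vs 342).
P6: worse on price (1211 vs 342).
P7: worse on price (1303 vs 342).
P8: worse on price (488 vs 342).
P9: worse on price (922 vs 342).
No option is at least as good as P2 on every objective and strictly better on one.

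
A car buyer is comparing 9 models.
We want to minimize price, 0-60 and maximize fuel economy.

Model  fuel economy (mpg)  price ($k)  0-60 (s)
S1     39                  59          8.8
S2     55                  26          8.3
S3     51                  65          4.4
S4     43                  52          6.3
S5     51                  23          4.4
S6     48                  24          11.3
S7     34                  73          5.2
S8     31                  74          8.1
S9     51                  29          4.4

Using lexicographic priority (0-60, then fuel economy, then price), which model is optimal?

First minimize 0-60: best is 4.4, kept {S3, S5, S9}.
Then maximize fuel economy: best is 51, kept {S3, S5, S9}.
Then minimize price: best is 23, kept {S5}.

S5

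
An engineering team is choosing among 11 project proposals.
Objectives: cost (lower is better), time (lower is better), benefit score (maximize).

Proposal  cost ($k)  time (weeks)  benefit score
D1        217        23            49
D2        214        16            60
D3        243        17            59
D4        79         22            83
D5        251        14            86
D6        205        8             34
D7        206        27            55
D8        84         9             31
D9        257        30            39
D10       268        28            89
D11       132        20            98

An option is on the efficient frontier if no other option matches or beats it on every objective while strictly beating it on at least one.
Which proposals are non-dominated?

D1: dominated by D2 (cost 214≤217, time 16≤23, benefit score 60≥49).
D2: not dominated.
D3: dominated by D2 (cost 214≤243, time 16≤17, benefit score 60≥59).
D4: not dominated (best cost).
D5: not dominated.
D6: not dominated (best time).
D7: dominated by D4 (cost 79≤206, time 22≤27, benefit score 83≥55).
D8: not dominated.
D9: dominated by D1 (cost 217≤257, time 23≤30, benefit score 49≥39).
D10: dominated by D11 (cost 132≤268, time 20≤28, benefit score 98≥89).
D11: not dominated (best benefit score).

D2, D4, D5, D6, D8, D11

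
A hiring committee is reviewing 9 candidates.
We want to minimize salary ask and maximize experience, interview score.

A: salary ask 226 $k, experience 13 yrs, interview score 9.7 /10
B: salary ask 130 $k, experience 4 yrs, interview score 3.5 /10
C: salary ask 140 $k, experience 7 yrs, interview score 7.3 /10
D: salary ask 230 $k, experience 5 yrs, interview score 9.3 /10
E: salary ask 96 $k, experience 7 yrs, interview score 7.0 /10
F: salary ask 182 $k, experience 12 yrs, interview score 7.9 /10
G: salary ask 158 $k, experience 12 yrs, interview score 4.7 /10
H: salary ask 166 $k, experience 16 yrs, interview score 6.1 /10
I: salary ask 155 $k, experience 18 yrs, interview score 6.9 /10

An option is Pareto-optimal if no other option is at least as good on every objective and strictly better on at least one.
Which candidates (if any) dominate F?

none

A: worse on salary ask (226 vs 182).
B: worse on experience (4 vs 12).
C: worse on experience (7 vs 12).
D: worse on salary ask (230 vs 182).
E: worse on experience (7 vs 12).
G: worse on interview score (4.7 vs 7.9).
H: worse on interview score (6.1 vs 7.9).
I: worse on interview score (6.9 vs 7.9).
No option dominates F.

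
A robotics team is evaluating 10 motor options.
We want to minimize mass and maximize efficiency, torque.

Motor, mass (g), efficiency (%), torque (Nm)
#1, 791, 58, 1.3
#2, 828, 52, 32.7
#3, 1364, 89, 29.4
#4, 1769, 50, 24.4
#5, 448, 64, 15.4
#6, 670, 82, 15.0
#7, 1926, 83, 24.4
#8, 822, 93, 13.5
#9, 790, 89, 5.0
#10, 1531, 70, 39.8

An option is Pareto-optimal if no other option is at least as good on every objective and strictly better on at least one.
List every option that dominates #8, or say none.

none

#1: worse on efficiency (58 vs 93).
#2: worse on mass (828 vs 822).
#3: worse on mass (1364 vs 822).
#4: worse on mass (1769 vs 822).
#5: worse on efficiency (64 vs 93).
#6: worse on efficiency (82 vs 93).
#7: worse on mass (1926 vs 822).
#9: worse on efficiency (89 vs 93).
#10: worse on mass (1531 vs 822).
No option dominates #8.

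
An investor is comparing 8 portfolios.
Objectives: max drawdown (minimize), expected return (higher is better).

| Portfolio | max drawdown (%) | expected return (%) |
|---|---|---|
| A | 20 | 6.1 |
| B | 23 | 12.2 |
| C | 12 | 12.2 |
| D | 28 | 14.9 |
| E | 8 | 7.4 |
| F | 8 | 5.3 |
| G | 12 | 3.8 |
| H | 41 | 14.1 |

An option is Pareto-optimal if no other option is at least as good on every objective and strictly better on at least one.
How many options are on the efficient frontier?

A: dominated by C (max drawdown 12≤20, expected return 12.2≥6.1).
B: dominated by C (max drawdown 12≤23, expected return 12.2≥12.2).
C: not dominated.
D: not dominated (best expected return).
E: not dominated.
F: dominated by E (max drawdown 8≤8, expected return 7.4≥5.3).
G: dominated by C (max drawdown 12≤12, expected return 12.2≥3.8).
H: dominated by D (max drawdown 28≤41, expected return 14.9≥14.1).
Pareto-optimal: C, D, E → 3.

3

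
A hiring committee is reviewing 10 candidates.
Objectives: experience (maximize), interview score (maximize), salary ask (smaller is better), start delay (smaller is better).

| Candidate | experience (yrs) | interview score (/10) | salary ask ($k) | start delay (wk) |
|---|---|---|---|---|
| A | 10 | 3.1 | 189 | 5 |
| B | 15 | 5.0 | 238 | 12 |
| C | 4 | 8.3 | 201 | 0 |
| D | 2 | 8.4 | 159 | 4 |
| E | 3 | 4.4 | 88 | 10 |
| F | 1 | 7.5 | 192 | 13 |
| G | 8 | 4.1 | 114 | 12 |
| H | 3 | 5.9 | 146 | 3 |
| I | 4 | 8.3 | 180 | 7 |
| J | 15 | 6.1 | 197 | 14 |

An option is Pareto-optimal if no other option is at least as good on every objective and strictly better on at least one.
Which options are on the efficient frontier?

A, B, C, D, E, G, H, I, J

A: not dominated.
B: not dominated.
C: not dominated (best start delay).
D: not dominated (best interview score).
E: not dominated (best salary ask).
F: dominated by D (experience 2≥1, interview score 8.4≥7.5, salary ask 159≤192, start delay 4≤13).
G: not dominated.
H: not dominated.
I: not dominated.
J: not dominated.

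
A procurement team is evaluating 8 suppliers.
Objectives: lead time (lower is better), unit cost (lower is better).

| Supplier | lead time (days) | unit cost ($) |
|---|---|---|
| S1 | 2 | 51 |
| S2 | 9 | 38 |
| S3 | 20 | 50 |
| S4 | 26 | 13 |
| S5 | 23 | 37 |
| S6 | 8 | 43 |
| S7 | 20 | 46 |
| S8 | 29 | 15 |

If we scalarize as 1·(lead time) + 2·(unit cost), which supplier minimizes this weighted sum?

S4

S1: 1·2 + 2·51 = 104
S2: 1·9 + 2·38 = 85
S3: 1·20 + 2·50 = 120
S4: 1·26 + 2·13 = 52
S5: 1·23 + 2·37 = 97
S6: 1·8 + 2·43 = 94
S7: 1·20 + 2·46 = 112
S8: 1·29 + 2·15 = 59
Lowest: S4 at 52.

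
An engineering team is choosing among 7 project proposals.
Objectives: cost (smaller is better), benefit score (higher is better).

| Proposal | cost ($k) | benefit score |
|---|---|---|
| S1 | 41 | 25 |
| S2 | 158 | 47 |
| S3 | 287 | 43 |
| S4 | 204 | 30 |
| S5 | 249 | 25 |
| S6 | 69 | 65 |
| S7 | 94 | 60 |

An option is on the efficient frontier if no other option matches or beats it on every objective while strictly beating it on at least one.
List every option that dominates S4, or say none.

S2: cost 158≤204, benefit score 47≥30 — dominates S4.
S6: cost 69≤204, benefit score 65≥30 — dominates S4.
S7: cost 94≤204, benefit score 60≥30 — dominates S4.
Others (S1, S3, S5) are each worse than S4 on at least one objective.

S2, S6, S7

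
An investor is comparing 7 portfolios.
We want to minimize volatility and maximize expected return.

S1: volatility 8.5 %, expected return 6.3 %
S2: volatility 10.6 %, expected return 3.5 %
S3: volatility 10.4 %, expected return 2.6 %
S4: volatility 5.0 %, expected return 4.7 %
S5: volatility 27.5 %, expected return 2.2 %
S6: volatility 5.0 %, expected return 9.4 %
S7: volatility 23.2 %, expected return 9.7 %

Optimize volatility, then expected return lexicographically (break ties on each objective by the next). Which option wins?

First minimize volatility: best is 5.0, kept {S4, S6}.
Then maximize expected return: best is 9.4, kept {S6}.

S6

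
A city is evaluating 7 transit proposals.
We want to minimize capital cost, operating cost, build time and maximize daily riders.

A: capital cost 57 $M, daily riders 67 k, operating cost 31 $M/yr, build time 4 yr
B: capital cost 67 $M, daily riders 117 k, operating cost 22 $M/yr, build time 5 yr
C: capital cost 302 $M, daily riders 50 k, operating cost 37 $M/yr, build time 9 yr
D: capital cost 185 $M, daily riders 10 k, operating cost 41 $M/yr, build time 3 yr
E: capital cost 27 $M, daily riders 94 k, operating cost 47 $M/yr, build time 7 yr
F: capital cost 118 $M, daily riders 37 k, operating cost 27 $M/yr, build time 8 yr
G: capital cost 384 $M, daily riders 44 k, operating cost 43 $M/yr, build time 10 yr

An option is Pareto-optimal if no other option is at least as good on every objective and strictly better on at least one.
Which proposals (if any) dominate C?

A, B

A: capital cost 57≤302, daily riders 67≥50, operating cost 31≤37, build time 4≤9 — dominates C.
B: capital cost 67≤302, daily riders 117≥50, operating cost 22≤37, build time 5≤9 — dominates C.
Others (D, E, F, G) are each worse than C on at least one objective.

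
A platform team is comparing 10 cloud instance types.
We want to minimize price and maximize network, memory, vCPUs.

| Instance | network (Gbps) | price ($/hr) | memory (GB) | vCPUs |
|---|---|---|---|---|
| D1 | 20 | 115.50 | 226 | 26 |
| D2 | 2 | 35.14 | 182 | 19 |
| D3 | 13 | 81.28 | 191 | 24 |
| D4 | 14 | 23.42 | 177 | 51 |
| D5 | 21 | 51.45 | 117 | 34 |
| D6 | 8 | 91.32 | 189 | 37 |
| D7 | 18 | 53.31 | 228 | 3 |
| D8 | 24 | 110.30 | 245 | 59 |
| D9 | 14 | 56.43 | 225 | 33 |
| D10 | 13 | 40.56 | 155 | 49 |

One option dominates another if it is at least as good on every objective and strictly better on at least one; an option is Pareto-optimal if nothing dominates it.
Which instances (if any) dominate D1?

D8: network 24≥20, price 110.30≤115.50, memory 245≥226, vCPUs 59≥26 — dominates D1.
Others (D2, D3, D4, D5, D6, D7, D9, D10) are each worse than D1 on at least one objective.

D8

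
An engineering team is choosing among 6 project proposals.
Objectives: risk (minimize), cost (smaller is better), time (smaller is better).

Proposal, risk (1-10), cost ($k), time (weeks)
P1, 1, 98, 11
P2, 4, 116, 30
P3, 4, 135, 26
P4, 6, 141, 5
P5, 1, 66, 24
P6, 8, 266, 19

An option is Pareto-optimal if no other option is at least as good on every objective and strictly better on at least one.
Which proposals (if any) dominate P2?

P1, P5

P1: risk 1≤4, cost 98≤116, time 11≤30 — dominates P2.
P5: risk 1≤4, cost 66≤116, time 24≤30 — dominates P2.
Others (P3, P4, P6) are each worse than P2 on at least one objective.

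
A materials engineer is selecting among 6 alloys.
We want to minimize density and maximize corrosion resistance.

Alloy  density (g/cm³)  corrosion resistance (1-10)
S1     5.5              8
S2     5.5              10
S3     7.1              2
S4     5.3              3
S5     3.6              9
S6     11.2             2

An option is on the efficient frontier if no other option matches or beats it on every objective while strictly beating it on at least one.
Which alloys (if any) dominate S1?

S2, S5

S2: density 5.5≤5.5, corrosion resistance 10≥8 — dominates S1.
S5: density 3.6≤5.5, corrosion resistance 9≥8 — dominates S1.
Others (S3, S4, S6) are each worse than S1 on at least one objective.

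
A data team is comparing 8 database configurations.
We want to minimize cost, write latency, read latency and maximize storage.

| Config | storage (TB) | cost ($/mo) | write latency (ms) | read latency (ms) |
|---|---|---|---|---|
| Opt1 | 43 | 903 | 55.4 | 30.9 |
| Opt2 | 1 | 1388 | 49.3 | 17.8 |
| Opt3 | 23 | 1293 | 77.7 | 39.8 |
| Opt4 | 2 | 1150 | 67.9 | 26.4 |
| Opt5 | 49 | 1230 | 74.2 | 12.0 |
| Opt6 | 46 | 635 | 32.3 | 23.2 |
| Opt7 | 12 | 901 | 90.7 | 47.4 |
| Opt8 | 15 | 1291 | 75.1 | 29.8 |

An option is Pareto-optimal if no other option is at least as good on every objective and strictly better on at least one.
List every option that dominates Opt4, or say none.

Opt6

Opt6: storage 46≥2, cost 635≤1150, write latency 32.3≤67.9, read latency 23.2≤26.4 — dominates Opt4.
Others (Opt1, Opt2, Opt3, Opt5, Opt7, Opt8) are each worse than Opt4 on at least one objective.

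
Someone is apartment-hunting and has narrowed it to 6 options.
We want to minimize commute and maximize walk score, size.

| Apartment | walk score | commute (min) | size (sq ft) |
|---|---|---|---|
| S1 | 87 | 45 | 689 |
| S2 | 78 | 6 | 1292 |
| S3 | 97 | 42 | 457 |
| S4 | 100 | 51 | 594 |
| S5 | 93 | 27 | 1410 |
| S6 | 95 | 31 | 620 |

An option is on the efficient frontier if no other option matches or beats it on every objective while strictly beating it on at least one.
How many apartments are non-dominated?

S1: dominated by S5 (walk score 93≥87, commute 27≤45, size 1410≥689).
S2: not dominated (best commute).
S3: not dominated.
S4: not dominated (best walk score).
S5: not dominated (best size).
S6: not dominated.
Pareto-optimal: S2, S3, S4, S5, S6 → 5.

5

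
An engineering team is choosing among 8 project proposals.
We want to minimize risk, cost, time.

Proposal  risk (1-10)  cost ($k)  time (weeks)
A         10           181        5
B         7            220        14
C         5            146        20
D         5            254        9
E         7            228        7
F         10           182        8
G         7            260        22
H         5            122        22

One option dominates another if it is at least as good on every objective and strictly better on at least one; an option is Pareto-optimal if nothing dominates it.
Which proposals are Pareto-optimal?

A: not dominated (best time).
B: not dominated.
C: not dominated.
D: not dominated.
E: not dominated.
F: dominated by A (risk 10≤10, cost 181≤182, time 5≤8).
G: dominated by B (risk 7≤7, cost 220≤260, time 14≤22).
H: not dominated (best cost).

A, B, C, D, E, H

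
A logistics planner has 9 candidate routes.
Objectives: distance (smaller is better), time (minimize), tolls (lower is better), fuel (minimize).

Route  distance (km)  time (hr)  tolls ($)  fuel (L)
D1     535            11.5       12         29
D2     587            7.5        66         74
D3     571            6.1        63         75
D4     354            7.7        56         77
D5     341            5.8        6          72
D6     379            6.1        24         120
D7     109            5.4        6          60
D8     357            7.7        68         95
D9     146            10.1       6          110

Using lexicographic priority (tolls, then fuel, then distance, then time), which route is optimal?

D7

First minimize tolls: best is 6, kept {D5, D7, D9}.
Then minimize fuel: best is 60, kept {D7}.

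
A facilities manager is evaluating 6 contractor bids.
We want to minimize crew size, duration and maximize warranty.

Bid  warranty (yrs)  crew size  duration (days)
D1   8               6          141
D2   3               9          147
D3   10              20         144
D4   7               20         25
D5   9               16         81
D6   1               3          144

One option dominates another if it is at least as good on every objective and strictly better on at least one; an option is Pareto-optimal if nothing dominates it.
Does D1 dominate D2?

D1 vs D2: warranty 8≥3, crew size 6≤9, duration 141≤147 — D1 is at least as good on every objective with at least one strict improvement.

Yes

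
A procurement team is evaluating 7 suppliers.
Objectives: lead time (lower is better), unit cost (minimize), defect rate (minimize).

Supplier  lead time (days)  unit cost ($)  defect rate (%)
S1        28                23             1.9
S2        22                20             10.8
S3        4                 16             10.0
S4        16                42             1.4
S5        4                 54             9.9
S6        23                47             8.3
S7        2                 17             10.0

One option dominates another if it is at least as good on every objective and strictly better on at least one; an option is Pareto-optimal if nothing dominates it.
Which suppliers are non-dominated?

S1, S3, S4, S5, S7

S1: not dominated.
S2: dominated by S3 (lead time 4≤22, unit cost 16≤20, defect rate 10.0≤10.8).
S3: not dominated (best unit cost).
S4: not dominated (best defect rate).
S5: not dominated.
S6: dominated by S4 (lead time 16≤23, unit cost 42≤47, defect rate 1.4≤8.3).
S7: not dominated (best lead time).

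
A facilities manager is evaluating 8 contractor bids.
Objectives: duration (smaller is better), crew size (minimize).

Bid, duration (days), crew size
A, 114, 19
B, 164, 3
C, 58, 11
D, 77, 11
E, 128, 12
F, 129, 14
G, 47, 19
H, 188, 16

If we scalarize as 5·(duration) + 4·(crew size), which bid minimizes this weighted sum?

G

A: 5·114 + 4·19 = 646
B: 5·164 + 4·3 = 832
C: 5·58 + 4·11 = 334
D: 5·77 + 4·11 = 429
E: 5·128 + 4·12 = 688
F: 5·129 + 4·14 = 701
G: 5·47 + 4·19 = 311
H: 5·188 + 4·16 = 1004
Lowest: G at 311.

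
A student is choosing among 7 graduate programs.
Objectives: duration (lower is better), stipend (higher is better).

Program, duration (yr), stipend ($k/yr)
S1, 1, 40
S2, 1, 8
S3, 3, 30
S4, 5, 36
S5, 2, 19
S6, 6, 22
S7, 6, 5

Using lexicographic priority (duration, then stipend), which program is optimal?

First minimize duration: best is 1, kept {S1, S2}.
Then maximize stipend: best is 40, kept {S1}.

S1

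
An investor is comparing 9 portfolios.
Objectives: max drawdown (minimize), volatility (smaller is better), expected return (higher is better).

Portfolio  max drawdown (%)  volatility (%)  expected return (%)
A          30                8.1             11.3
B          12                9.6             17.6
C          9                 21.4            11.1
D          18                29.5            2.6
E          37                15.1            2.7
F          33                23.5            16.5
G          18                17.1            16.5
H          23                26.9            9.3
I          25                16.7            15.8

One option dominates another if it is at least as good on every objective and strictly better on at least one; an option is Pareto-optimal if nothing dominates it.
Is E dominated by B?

B vs E: max drawdown 12≤37, volatility 9.6≤15.1, expected return 17.6≥2.7 — B is at least as good on every objective with at least one strict improvement.

Yes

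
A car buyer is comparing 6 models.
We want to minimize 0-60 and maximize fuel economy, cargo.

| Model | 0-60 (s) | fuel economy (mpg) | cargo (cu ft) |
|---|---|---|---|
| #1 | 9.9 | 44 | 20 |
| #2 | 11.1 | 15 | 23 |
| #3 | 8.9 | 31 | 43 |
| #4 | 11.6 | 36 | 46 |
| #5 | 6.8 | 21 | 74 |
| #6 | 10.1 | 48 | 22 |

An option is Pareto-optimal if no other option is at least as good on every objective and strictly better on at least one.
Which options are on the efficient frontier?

#1: not dominated.
#2: dominated by #3 (0-60 8.9≤11.1, fuel economy 31≥15, cargo 43≥23).
#3: not dominated.
#4: not dominated.
#5: not dominated (best 0-60).
#6: not dominated (best fuel economy).

#1, #3, #4, #5, #6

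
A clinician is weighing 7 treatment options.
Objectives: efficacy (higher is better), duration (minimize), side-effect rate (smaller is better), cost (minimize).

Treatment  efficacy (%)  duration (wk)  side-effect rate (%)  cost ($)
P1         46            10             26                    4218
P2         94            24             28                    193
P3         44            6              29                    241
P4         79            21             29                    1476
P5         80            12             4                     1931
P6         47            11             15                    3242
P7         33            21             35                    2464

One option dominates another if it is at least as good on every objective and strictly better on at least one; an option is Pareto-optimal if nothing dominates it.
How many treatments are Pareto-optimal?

P1: not dominated.
P2: not dominated (best efficacy).
P3: not dominated (best duration).
P4: not dominated.
P5: not dominated (best side-effect rate).
P6: not dominated.
P7: dominated by P3 (efficacy 44≥33, duration 6≤21, side-effect rate 29≤35, cost 241≤2464).
Pareto-optimal: P1, P2, P3, P4, P5, P6 → 6.

6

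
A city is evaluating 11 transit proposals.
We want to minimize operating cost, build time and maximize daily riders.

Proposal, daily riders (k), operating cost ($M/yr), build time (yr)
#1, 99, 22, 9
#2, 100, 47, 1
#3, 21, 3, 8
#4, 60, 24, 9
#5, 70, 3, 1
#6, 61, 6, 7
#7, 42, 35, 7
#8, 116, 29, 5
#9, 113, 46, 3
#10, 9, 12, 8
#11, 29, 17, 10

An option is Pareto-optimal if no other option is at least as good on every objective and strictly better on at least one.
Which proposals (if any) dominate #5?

#1: worse on operating cost (22 vs 3).
#2: worse on operating cost (47 vs 3).
#3: worse on daily riders (21 vs 70).
#4: worse on daily riders (60 vs 70).
#6: worse on daily riders (61 vs 70).
#7: worse on daily riders (42 vs 70).
#8: worse on operating cost (29 vs 3).
#9: worse on operating cost (46 vs 3).
#10: worse on daily riders (9 vs 70).
#11: worse on daily riders (29 vs 70).
No option dominates #5.

none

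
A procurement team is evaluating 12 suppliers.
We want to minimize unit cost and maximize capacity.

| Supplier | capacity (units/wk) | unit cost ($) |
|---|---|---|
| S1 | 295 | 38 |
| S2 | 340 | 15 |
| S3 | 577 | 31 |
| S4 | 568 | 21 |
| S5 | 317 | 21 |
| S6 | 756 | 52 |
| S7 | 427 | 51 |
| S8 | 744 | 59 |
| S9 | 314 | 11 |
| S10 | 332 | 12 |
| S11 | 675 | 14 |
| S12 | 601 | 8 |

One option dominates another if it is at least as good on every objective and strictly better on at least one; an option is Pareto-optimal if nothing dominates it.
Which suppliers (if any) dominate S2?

S11, S12

S11: capacity 675≥340, unit cost 14≤15 — dominates S2.
S12: capacity 601≥340, unit cost 8≤15 — dominates S2.
Others (S1, S3, S4, S5, S6, S7, S8, S9, S10) are each worse than S2 on at least one objective.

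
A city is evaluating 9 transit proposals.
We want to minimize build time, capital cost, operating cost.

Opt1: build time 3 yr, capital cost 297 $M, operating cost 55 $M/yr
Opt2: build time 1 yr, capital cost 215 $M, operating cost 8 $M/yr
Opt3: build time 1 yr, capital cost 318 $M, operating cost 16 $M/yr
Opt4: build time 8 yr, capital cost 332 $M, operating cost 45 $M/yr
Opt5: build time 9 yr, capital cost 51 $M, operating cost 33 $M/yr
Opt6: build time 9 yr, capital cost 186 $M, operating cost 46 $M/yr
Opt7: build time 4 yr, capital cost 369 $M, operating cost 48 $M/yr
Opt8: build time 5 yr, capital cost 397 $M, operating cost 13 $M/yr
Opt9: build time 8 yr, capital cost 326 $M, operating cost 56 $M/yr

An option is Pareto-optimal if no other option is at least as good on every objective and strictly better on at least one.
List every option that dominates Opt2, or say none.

Opt1: worse on build time (3 vs 1).
Opt3: worse on capital cost (318 vs 215).
Opt4: worse on build time (8 vs 1).
Opt5: worse on build time (9 vs 1).
Opt6: worse on build time (9 vs 1).
Opt7: worse on build time (4 vs 1).
Opt8: worse on build time (5 vs 1).
Opt9: worse on build time (8 vs 1).
No option dominates Opt2.

none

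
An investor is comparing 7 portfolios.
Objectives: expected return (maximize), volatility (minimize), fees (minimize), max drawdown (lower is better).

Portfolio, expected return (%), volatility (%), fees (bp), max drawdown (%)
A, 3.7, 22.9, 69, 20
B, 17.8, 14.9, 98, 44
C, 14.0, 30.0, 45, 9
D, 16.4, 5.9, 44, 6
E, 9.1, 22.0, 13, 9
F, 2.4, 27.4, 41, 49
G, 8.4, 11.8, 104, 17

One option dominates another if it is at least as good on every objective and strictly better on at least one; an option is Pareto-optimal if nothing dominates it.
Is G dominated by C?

No

C vs G: C is worse on volatility (30.0 vs 11.8), so it does not dominate G.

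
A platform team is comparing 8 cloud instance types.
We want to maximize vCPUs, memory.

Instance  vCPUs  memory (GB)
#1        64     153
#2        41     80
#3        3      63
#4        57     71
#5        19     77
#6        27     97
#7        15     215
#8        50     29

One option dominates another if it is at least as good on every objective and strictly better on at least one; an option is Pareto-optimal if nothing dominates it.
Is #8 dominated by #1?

#1 vs #8: vCPUs 64≥50, memory 153≥29 — #1 is at least as good on every objective with at least one strict improvement.

Yes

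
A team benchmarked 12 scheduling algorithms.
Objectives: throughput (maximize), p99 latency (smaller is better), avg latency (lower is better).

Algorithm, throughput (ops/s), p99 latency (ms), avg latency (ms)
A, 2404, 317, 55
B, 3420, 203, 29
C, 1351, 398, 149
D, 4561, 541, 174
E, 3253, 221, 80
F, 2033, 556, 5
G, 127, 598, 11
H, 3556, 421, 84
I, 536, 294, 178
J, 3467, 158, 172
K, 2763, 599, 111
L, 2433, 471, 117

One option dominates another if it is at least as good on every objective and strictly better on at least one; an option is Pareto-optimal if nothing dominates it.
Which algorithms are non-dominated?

B, D, F, H, J

A: dominated by B (throughput 3420≥2404, p99 latency 203≤317, avg latency 29≤55).
B: not dominated.
C: dominated by A (throughput 2404≥1351, p99 latency 317≤398, avg latency 55≤149).
D: not dominated (best throughput).
E: dominated by B (throughput 3420≥3253, p99 latency 203≤221, avg latency 29≤80).
F: not dominated (best avg latency).
G: dominated by F (throughput 2033≥127, p99 latency 556≤598, avg latency 5≤11).
H: not dominated.
I: dominated by B (throughput 3420≥536, p99 latency 203≤294, avg latency 29≤178).
J: not dominated (best p99 latency).
K: dominated by B (throughput 3420≥2763, p99 latency 203≤599, avg latency 29≤111).
L: dominated by B (throughput 3420≥2433, p99 latency 203≤471, avg latency 29≤117).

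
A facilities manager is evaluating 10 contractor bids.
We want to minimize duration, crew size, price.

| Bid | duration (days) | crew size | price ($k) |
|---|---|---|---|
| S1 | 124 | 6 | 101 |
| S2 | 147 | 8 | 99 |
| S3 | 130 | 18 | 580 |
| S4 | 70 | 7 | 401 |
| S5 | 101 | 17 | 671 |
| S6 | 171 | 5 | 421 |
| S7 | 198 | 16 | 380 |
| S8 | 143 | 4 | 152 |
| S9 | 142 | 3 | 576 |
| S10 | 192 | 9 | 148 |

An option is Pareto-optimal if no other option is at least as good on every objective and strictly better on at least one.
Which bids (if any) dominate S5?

S4: duration 70≤101, crew size 7≤17, price 401≤671 — dominates S5.
Others (S1, S2, S3, S6, S7, S8, S9, S10) are each worse than S5 on at least one objective.

S4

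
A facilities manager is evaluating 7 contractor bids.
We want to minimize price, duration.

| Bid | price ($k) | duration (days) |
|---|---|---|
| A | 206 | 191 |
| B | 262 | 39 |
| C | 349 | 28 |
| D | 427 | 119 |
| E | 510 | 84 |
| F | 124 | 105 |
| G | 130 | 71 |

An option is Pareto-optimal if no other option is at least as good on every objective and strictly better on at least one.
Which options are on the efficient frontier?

A: dominated by F (price 124≤206, duration 105≤191).
B: not dominated.
C: not dominated (best duration).
D: dominated by B (price 262≤427, duration 39≤119).
E: dominated by B (price 262≤510, duration 39≤84).
F: not dominated (best price).
G: not dominated.

B, C, F, G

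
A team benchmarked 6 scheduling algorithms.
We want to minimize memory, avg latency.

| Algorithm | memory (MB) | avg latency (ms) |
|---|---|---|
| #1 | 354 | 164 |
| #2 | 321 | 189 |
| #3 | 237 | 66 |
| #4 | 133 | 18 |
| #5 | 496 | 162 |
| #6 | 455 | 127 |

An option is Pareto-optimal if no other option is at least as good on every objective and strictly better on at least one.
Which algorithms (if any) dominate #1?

#3: memory 237≤354, avg latency 66≤164 — dominates #1.
#4: memory 133≤354, avg latency 18≤164 — dominates #1.
Others (#2, #5, #6) are each worse than #1 on at least one objective.

#3, #4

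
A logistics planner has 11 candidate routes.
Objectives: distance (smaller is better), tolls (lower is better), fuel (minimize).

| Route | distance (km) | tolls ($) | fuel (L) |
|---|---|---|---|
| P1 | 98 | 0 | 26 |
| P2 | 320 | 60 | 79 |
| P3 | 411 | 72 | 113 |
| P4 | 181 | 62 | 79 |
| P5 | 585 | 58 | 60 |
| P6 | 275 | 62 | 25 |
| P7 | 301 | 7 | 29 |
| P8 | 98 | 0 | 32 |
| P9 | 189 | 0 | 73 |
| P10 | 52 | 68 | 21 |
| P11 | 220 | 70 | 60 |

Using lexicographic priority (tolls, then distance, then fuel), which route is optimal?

First minimize tolls: best is 0, kept {P1, P8, P9}.
Then minimize distance: best is 98, kept {P1, P8}.
Then minimize fuel: best is 26, kept {P1}.

P1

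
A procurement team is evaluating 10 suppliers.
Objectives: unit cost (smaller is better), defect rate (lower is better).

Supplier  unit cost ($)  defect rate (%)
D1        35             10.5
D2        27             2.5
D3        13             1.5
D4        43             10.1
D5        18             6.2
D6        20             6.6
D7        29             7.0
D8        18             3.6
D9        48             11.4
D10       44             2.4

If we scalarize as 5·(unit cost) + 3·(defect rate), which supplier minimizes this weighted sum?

D1: 5·35 + 3·10.5 = 206.5
D2: 5·27 + 3·2.5 = 142.5
D3: 5·13 + 3·1.5 = 69.5
D4: 5·43 + 3·10.1 = 245.3
D5: 5·18 + 3·6.2 = 108.6
D6: 5·20 + 3·6.6 = 119.8
D7: 5·29 + 3·7.0 = 166.0
D8: 5·18 + 3·3.6 = 100.8
D9: 5·48 + 3·11.4 = 274.2
D10: 5·44 + 3·2.4 = 227.2
Lowest: D3 at 69.5.

D3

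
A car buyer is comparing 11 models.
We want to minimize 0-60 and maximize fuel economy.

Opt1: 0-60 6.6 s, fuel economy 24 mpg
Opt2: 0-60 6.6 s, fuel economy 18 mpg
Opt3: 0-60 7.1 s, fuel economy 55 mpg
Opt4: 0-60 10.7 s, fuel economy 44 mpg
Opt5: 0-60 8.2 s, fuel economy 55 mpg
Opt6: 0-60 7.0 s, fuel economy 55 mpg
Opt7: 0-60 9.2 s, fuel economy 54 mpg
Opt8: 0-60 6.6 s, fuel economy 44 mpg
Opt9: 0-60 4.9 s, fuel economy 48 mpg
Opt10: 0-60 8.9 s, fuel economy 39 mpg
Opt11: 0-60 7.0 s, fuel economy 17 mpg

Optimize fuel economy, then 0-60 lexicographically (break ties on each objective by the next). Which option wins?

First maximize fuel economy: best is 55, kept {Opt3, Opt5, Opt6}.
Then minimize 0-60: best is 7.0, kept {Opt6}.

Opt6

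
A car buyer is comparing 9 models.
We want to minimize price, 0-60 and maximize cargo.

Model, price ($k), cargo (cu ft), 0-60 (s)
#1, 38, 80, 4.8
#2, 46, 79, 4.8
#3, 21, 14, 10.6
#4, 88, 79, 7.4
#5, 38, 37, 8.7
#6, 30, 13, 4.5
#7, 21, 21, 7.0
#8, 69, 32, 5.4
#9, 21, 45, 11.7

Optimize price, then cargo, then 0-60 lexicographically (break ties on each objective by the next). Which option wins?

#9

First minimize price: best is 21, kept {#3, #7, #9}.
Then maximize cargo: best is 45, kept {#9}.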